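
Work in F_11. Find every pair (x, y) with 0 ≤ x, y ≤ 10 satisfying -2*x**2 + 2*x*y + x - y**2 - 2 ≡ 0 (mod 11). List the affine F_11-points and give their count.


Affine F_11-points: {(0, 3), (0, 8), (1, 4), (1, 9), (3, 8), (3, 9), (5, 5), (6, 5), (6, 7), (7, 7), (9, 3), (9, 4)}; count = 12.

For each of the 121 pairs (x, y) ∈ F_11², evaluate f(x, y) mod 11. Record the zeros.
  x = 0: [0↦9, 1↦8, 2↦5, 3↦0, 4↦4, 5↦6, 6↦6, 7↦4, 8↦0, 9↦5, 10↦8]  zeros at y ∈ {3, 8}
  x = 1: [0↦8, 1↦9, 2↦8, 3↦5, 4↦0, 5↦4, 6↦6, 7↦6, 8↦4, 9↦0, 10↦5]  zeros at y ∈ {4, 9}
  x = 2: [0↦3, 1↦6, 2↦7, 3↦6, 4↦3, 5↦9, 6↦2, 7↦4, 8↦4, 9↦2, 10↦9]  zeros at y ∈ ∅
  x = 3: [0↦5, 1↦10, 2↦2, 3↦3, 4↦2, 5↦10, 6↦5, 7↦9, 8↦0, 9↦0, 10↦9]  zeros at y ∈ {8, 9}
  x = 4: [0↦3, 1↦10, 2↦4, 3↦7, 4↦8, 5↦7, 6↦4, 7↦10, 8↦3, 9↦5, 10↦5]  zeros at y ∈ ∅
  x = 5: [0↦8, 1↦6, 2↦2, 3↦7, 4↦10, 5↦0, 6↦10, 7↦7, 8↦2, 9↦6, 10↦8]  zeros at y ∈ {5}
  x = 6: [0↦9, 1↦9, 2↦7, 3↦3, 4↦8, 5↦0, 6↦1, 7↦0, 8↦8, 9↦3, 10↦7]  zeros at y ∈ {5, 7}
  x = 7: [0↦6, 1↦8, 2↦8, 3↦6, 4↦2, 5↦7, 6↦10, 7↦0, 8↦10, 9↦7, 10↦2]  zeros at y ∈ {7}
  x = 8: [0↦10, 1↦3, 2↦5, 3↦5, 4↦3, 5↦10, 6↦4, 7↦7, 8↦8, 9↦7, 10↦4]  zeros at y ∈ ∅
  x = 9: [0↦10, 1↦5, 2↦9, 3↦0, 4↦0, 5↦9, 6↦5, 7↦10, 8↦2, 9↦3, 10↦2]  zeros at y ∈ {3, 4}
  x = 10: [0↦6, 1↦3, 2↦9, 3↦2, 4↦4, 5↦4, 6↦2, 7↦9, 8↦3, 9↦6, 10↦7]  zeros at y ∈ ∅
Collecting zeros: affine points = {(0, 3), (0, 8), (1, 4), (1, 9), (3, 8), (3, 9), (5, 5), (6, 5), (6, 7), (7, 7), (9, 3), (9, 4)}.
Total count |C(F_11)_aff| = 12.


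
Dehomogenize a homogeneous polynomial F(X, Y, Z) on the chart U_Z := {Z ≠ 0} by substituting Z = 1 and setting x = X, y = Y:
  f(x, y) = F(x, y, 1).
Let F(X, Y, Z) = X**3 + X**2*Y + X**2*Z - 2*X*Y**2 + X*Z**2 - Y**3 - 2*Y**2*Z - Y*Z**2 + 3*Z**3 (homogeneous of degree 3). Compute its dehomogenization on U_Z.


f(x, y) = x**3 + x**2*y + x**2 - 2*x*y**2 + x - y**3 - 2*y**2 - y + 3

On U_Z we set Z = 1. Each monomial c·X^i·Y^j·Z^k in F becomes c·x^i·y^j·1^k = c·x^i·y^j.
Substituting Z = 1: F(X, Y, 1) = x**3 + x**2*y + x**2 - 2*x*y**2 + x - y**3 - 2*y**2 - y + 3.
Note: deg(f) ≤ deg(F) = 3; strict inequality happens when F is divisible by Z (lost terms).


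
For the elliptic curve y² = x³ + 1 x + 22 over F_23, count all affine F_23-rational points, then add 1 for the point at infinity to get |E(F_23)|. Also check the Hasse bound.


Affine points = {(1, 1), (1, 22), (2, 3), (2, 20), (3, 11), (3, 12), (7, 2), (7, 21), (8, 6), (8, 17), (9, 1), (9, 22), (13, 1), (13, 22), (15, 10), (15, 13), (19, 0), (21, 9), (21, 14)}; affine count = 19; |E(F_23)| = 20.

Discriminant check: Δ ∝ 4a³ + 27b² = 4·1³ + 27·22² = 4·1 + 27·484 ≡ 8 (mod 23). Nonzero ⇒ E is nonsingular.
For each x ∈ F_23, compute rhs = x³ + 1·x + 22 mod 23, then count y ∈ F_23 with y² ≡ rhs.
  x = 0: rhs = 22, matching y values: none (0 points).
  x = 1: rhs = 1, matching y values: 1, 22 (2 points).
  x = 2: rhs = 9, matching y values: 3, 20 (2 points).
  x = 3: rhs = 6, matching y values: 11, 12 (2 points).
  x = 4: rhs = 21, matching y values: none (0 points).
  x = 5: rhs = 14, matching y values: none (0 points).
  x = 6: rhs = 14, matching y values: none (0 points).
  x = 7: rhs = 4, matching y values: 2, 21 (2 points).
  x = 8: rhs = 13, matching y values: 6, 17 (2 points).
  x = 9: rhs = 1, matching y values: 1, 22 (2 points).
  x = 10: rhs = 20, matching y values: none (0 points).
  x = 11: rhs = 7, matching y values: none (0 points).
  x = 12: rhs = 14, matching y values: none (0 points).
  x = 13: rhs = 1, matching y values: 1, 22 (2 points).
  x = 14: rhs = 20, matching y values: none (0 points).
  x = 15: rhs = 8, matching y values: 10, 13 (2 points).
  x = 16: rhs = 17, matching y values: none (0 points).
  x = 17: rhs = 7, matching y values: none (0 points).
  x = 18: rhs = 7, matching y values: none (0 points).
  x = 19: rhs = 0, matching y values: 0 (1 points).
  x = 20: rhs = 15, matching y values: none (0 points).
  x = 21: rhs = 12, matching y values: 9, 14 (2 points).
  x = 22: rhs = 20, matching y values: none (0 points).
Total affine count: 19.
Full point count |E(F_23)| = 19 + 1 = 20.
Hasse bound: |20 − (23+1)| = |-4| = 4 ≤ 2√23 ≈ 9.5917 ✓.


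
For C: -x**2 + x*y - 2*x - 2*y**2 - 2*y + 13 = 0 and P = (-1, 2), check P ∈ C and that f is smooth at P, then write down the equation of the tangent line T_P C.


Tangent line at P: 2*x - 11*y + 24 = 0.

Step 1: f(-1, 2) = 0, so P lies on C.
Step 2: partial derivatives
  f_x(x, y) = -2*x + y - 2, f_y(x, y) = x - 4*y - 2.
  f_x(P) = 2, f_y(P) = -11 (gradient nonzero, so P is smooth).
Step 3: tangent line at P: 2·(x − -1) + -11·(y − 2) = 0.
Expanding: 2*x - 11*y + 24 = 0.


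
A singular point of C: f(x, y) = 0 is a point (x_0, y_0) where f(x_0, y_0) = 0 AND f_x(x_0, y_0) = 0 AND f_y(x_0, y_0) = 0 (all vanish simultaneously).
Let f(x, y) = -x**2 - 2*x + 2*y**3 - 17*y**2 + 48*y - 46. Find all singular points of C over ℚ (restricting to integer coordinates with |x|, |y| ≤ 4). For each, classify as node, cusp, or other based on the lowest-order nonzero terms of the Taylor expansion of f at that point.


Singular points: {(-1, 3)}; classification: node.

Compute partial derivatives:
  f_x = -2*x - 2.
  f_y = 6*y**2 - 34*y + 48.
Scan x_0 ∈ {−4, ..., 4}. For each x_0, f_y(x_0, y) is a polynomial in y; find its integer roots y ∈ {−4, ..., 4}, then test f_x and f at those candidates.
  x = -4: f_y(-4, y) = 6*y**2 - 34*y + 48; vanishes at y ∈ {3}. (-4, 3): f_x = 6 ≠ 0.
  x = -3: f_y(-3, y) = 6*y**2 - 34*y + 48; vanishes at y ∈ {3}. (-3, 3): f_x = 4 ≠ 0.
  x = -2: f_y(-2, y) = 6*y**2 - 34*y + 48; vanishes at y ∈ {3}. (-2, 3): f_x = 2 ≠ 0.
  x = -1: f_y(-1, y) = 6*y**2 - 34*y + 48; vanishes at y ∈ {3}. (-1, 3): f_x = 0, f = 0 — SINGULAR.
  x = 0: f_y(0, y) = 6*y**2 - 34*y + 48; vanishes at y ∈ {3}. (0, 3): f_x = -2 ≠ 0.
  x = 1: f_y(1, y) = 6*y**2 - 34*y + 48; vanishes at y ∈ {3}. (1, 3): f_x = -4 ≠ 0.
  x = 2: f_y(2, y) = 6*y**2 - 34*y + 48; vanishes at y ∈ {3}. (2, 3): f_x = -6 ≠ 0.
  x = 3: f_y(3, y) = 6*y**2 - 34*y + 48; vanishes at y ∈ {3}. (3, 3): f_x = -8 ≠ 0.
  x = 4: f_y(4, y) = 6*y**2 - 34*y + 48; vanishes at y ∈ {3}. (4, 3): f_x = -10 ≠ 0.
Only singular point on the grid: (-1, 3).
Classify: substitute x = -1 + u, y = 3 + v and expand: f = -u**2 + 2*v**3 + v**2.
No constant or linear terms (consistent with a singular point). Quadratic part: -u**2 + v**2. Cubic part: 2*v**3.
The quadratic part v**2 - u**2 = (v − u)(v + u) splits into two distinct linear factors, so there are two distinct tangent lines y − 3 = ±(x − -1) — this is a node (ordinary double point).
Classification: node.


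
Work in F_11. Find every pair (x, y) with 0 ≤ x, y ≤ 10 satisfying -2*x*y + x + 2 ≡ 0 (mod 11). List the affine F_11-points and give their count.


Affine F_11-points: {(1, 7), (2, 1), (3, 10), (4, 9), (5, 4), (6, 8), (7, 3), (8, 2), (9, 0), (10, 5)}; count = 10.

For each of the 121 pairs (x, y) ∈ F_11², evaluate f(x, y) mod 11. Record the zeros.
  x = 0: [0↦2, 1↦2, 2↦2, 3↦2, 4↦2, 5↦2, 6↦2, 7↦2, 8↦2, 9↦2, 10↦2]  zeros at y ∈ ∅
  x = 1: [0↦3, 1↦1, 2↦10, 3↦8, 4↦6, 5↦4, 6↦2, 7↦0, 8↦9, 9↦7, 10↦5]  zeros at y ∈ {7}
  x = 2: [0↦4, 1↦0, 2↦7, 3↦3, 4↦10, 5↦6, 6↦2, 7↦9, 8↦5, 9↦1, 10↦8]  zeros at y ∈ {1}
  x = 3: [0↦5, 1↦10, 2↦4, 3↦9, 4↦3, 5↦8, 6↦2, 7↦7, 8↦1, 9↦6, 10↦0]  zeros at y ∈ {10}
  x = 4: [0↦6, 1↦9, 2↦1, 3↦4, 4↦7, 5↦10, 6↦2, 7↦5, 8↦8, 9↦0, 10↦3]  zeros at y ∈ {9}
  x = 5: [0↦7, 1↦8, 2↦9, 3↦10, 4↦0, 5↦1, 6↦2, 7↦3, 8↦4, 9↦5, 10↦6]  zeros at y ∈ {4}
  x = 6: [0↦8, 1↦7, 2↦6, 3↦5, 4↦4, 5↦3, 6↦2, 7↦1, 8↦0, 9↦10, 10↦9]  zeros at y ∈ {8}
  x = 7: [0↦9, 1↦6, 2↦3, 3↦0, 4↦8, 5↦5, 6↦2, 7↦10, 8↦7, 9↦4, 10↦1]  zeros at y ∈ {3}
  x = 8: [0↦10, 1↦5, 2↦0, 3↦6, 4↦1, 5↦7, 6↦2, 7↦8, 8↦3, 9↦9, 10↦4]  zeros at y ∈ {2}
  x = 9: [0↦0, 1↦4, 2↦8, 3↦1, 4↦5, 5↦9, 6↦2, 7↦6, 8↦10, 9↦3, 10↦7]  zeros at y ∈ {0}
  x = 10: [0↦1, 1↦3, 2↦5, 3↦7, 4↦9, 5↦0, 6↦2, 7↦4, 8↦6, 9↦8, 10↦10]  zeros at y ∈ {5}
Collecting zeros: affine points = {(1, 7), (2, 1), (3, 10), (4, 9), (5, 4), (6, 8), (7, 3), (8, 2), (9, 0), (10, 5)}.
Total count |C(F_11)_aff| = 10.


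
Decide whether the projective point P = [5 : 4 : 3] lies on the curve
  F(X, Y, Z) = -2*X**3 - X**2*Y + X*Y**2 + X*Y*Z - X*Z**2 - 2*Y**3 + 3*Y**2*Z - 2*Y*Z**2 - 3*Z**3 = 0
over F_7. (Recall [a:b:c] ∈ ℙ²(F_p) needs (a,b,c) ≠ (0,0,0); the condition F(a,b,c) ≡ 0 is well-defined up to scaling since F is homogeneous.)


F(5,4,3) ≡ 0 (mod 7); P is on the curve.

Evaluate F(5, 4, 3) term-by-term (mod 7).
  -2*X**3 ↦ -2·125·1·1 = -250
  -X**2*Y ↦ -1·25·4·1 = -100
  X*Y**2 ↦ 1·5·16·1 = 80
  X*Y*Z ↦ 1·5·4·3 = 60
  -X*Z**2 ↦ -1·5·1·9 = -45
  -2*Y**3 ↦ -2·1·64·1 = -128
  3*Y**2*Z ↦ 3·1·16·3 = 144
  -2*Y*Z**2 ↦ -2·1·4·9 = -72
  -3*Z**3 ↦ -3·1·1·27 = -81
Sum: F(5, 4, 3) = (-250) + (-100) + (80) + (60) + (-45) + (-128) + (144) + (-72) + (-81) = -392.
Reducing mod 7: -392 ≡ 0 (mod 7).
Since F(a, b, c) ≡ 0 (mod 7), P lies on the curve.


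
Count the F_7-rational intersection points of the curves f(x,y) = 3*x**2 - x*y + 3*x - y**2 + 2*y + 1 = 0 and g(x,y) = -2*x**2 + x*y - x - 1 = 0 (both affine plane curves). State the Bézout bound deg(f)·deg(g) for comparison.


Common zeros: {(3, 5), (5, 0)}; count = 2; Bézout bound = 4.

deg(f) = 2, deg(g) = 2, so Bézout bound = 4.
Scan x ∈ F_7. For each x, list the y ∈ F_7 with f(x, y) ≡ 0 and those with g(x, y) ≡ 0 (mod 7); the common zeros in that column are the intersection.
  x = 0: f ≡ 0 at y ∈ {4, 5}; g ≡ 0 at y ∈ ∅; common: ∅.
  x = 1: f ≡ 0 at y ∈ {0, 1}; g ≡ 0 at y ∈ {4}; common: ∅.
  x = 2: f ≡ 0 at y ∈ ∅; g ≡ 0 at y ∈ {2}; common: ∅.
  x = 3: f ≡ 0 at y ∈ {1, 5}; g ≡ 0 at y ∈ {5}; common: {5}.
  x = 4: f ≡ 0 at y ∈ ∅; g ≡ 0 at y ∈ {4}; common: ∅.
  x = 5: f ≡ 0 at y ∈ {0, 4}; g ≡ 0 at y ∈ {0}; common: {0}.
  x = 6: f ≡ 0 at y ∈ ∅; g ≡ 0 at y ∈ {5}; common: ∅.
Collecting: common zeros = {(3, 5), (5, 0)}, so the count is 2.
Comparison with the Bézout bound: 2 ≤ 4 = deg(f)·deg(g), as expected for curves with no common component (the affine F_7-count falls short of the bound because intersections may lie at infinity, over extension fields, or carry multiplicity).


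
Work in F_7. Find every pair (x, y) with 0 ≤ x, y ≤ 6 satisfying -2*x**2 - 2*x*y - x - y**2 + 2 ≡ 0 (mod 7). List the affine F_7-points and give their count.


Affine F_7-points: {(0, 3), (0, 4), (1, 6), (3, 2), (3, 6), (5, 2), (6, 4), (6, 5)}; count = 8.

For each of the 49 pairs (x, y) ∈ F_7², evaluate f(x, y) mod 7. Record the zeros.
  x = 0: [0↦2, 1↦1, 2↦5, 3↦0, 4↦0, 5↦5, 6↦1]  zeros at y ∈ {3, 4}
  x = 1: [0↦6, 1↦3, 2↦5, 3↦5, 4↦3, 5↦6, 6↦0]  zeros at y ∈ {6}
  x = 2: [0↦6, 1↦1, 2↦1, 3↦6, 4↦2, 5↦3, 6↦2]  zeros at y ∈ ∅
  x = 3: [0↦2, 1↦2, 2↦0, 3↦3, 4↦4, 5↦3, 6↦0]  zeros at y ∈ {2, 6}
  x = 4: [0↦1, 1↦6, 2↦2, 3↦3, 4↦2, 5↦6, 6↦1]  zeros at y ∈ ∅
  x = 5: [0↦3, 1↦6, 2↦0, 3↦6, 4↦3, 5↦5, 6↦5]  zeros at y ∈ {2}
  x = 6: [0↦1, 1↦2, 2↦1, 3↦5, 4↦0, 5↦0, 6↦5]  zeros at y ∈ {4, 5}
Collecting zeros: affine points = {(0, 3), (0, 4), (1, 6), (3, 2), (3, 6), (5, 2), (6, 4), (6, 5)}.
Total count |C(F_7)_aff| = 8.


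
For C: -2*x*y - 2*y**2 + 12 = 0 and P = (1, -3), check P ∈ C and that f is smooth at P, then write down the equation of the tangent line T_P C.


Tangent line at P: 6*x + 10*y + 24 = 0.

Step 1: f(1, -3) = 0, so P lies on C.
Step 2: partial derivatives
  f_x(x, y) = -2*y, f_y(x, y) = -2*x - 4*y.
  f_x(P) = 6, f_y(P) = 10 (gradient nonzero, so P is smooth).
Step 3: tangent line at P: 6·(x − 1) + 10·(y − -3) = 0.
Expanding: 6*x + 10*y + 24 = 0.


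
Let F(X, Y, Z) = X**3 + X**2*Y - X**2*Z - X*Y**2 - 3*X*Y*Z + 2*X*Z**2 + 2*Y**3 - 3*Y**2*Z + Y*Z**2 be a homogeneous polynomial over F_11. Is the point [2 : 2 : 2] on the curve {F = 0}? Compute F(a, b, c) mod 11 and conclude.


F(2,2,2) ≡ 3 (mod 11); P is NOT on the curve.

Evaluate F(2, 2, 2) term-by-term (mod 11).
  X**3 ↦ 1·8·1·1 = 8
  X**2*Y ↦ 1·4·2·1 = 8
  -X**2*Z ↦ -1·4·1·2 = -8
  -X*Y**2 ↦ -1·2·4·1 = -8
  -3*X*Y*Z ↦ -3·2·2·2 = -24
  2*X*Z**2 ↦ 2·2·1·4 = 16
  2*Y**3 ↦ 2·1·8·1 = 16
  -3*Y**2*Z ↦ -3·1·4·2 = -24
  Y*Z**2 ↦ 1·1·2·4 = 8
Sum: F(2, 2, 2) = (8) + (8) + (-8) + (-8) + (-24) + (16) + (16) + (-24) + (8) = -8.
Reducing mod 11: -8 ≡ 3 (mod 11).
Since F(a, b, c) ≡ 3 ≠ 0 (mod 11), P does NOT lie on the curve.


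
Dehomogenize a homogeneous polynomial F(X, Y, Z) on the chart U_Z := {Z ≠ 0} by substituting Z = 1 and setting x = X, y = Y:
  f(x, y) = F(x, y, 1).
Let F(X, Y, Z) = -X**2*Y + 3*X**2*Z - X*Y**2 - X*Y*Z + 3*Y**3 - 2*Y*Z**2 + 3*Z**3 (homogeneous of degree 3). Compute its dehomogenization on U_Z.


f(x, y) = -x**2*y + 3*x**2 - x*y**2 - x*y + 3*y**3 - 2*y + 3

On U_Z we set Z = 1. Each monomial c·X^i·Y^j·Z^k in F becomes c·x^i·y^j·1^k = c·x^i·y^j.
Substituting Z = 1: F(X, Y, 1) = -x**2*y + 3*x**2 - x*y**2 - x*y + 3*y**3 - 2*y + 3.
Note: deg(f) ≤ deg(F) = 3; strict inequality happens when F is divisible by Z (lost terms).


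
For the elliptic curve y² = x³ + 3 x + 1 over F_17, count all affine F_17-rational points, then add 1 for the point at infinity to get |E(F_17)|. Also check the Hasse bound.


Affine points = {(0, 1), (0, 16), (2, 7), (2, 10), (4, 3), (4, 14), (7, 5), (7, 12), (9, 3), (9, 14), (14, 4), (14, 13), (15, 2), (15, 15)}; affine count = 14; |E(F_17)| = 15.

Discriminant check: Δ ∝ 4a³ + 27b² = 4·3³ + 27·1² = 4·27 + 27·1 ≡ 16 (mod 17). Nonzero ⇒ E is nonsingular.
For each x ∈ F_17, compute rhs = x³ + 3·x + 1 mod 17, then count y ∈ F_17 with y² ≡ rhs.
  x = 0: rhs = 1, matching y values: 1, 16 (2 points).
  x = 1: rhs = 5, matching y values: none (0 points).
  x = 2: rhs = 15, matching y values: 7, 10 (2 points).
  x = 3: rhs = 3, matching y values: none (0 points).
  x = 4: rhs = 9, matching y values: 3, 14 (2 points).
  x = 5: rhs = 5, matching y values: none (0 points).
  x = 6: rhs = 14, matching y values: none (0 points).
  x = 7: rhs = 8, matching y values: 5, 12 (2 points).
  x = 8: rhs = 10, matching y values: none (0 points).
  x = 9: rhs = 9, matching y values: 3, 14 (2 points).
  x = 10: rhs = 11, matching y values: none (0 points).
  x = 11: rhs = 5, matching y values: none (0 points).
  x = 12: rhs = 14, matching y values: none (0 points).
  x = 13: rhs = 10, matching y values: none (0 points).
  x = 14: rhs = 16, matching y values: 4, 13 (2 points).
  x = 15: rhs = 4, matching y values: 2, 15 (2 points).
  x = 16: rhs = 14, matching y values: none (0 points).
Total affine count: 14.
Full point count |E(F_17)| = 14 + 1 = 15.
Hasse bound: |15 − (17+1)| = |-3| = 3 ≤ 2√17 ≈ 8.2462 ✓.


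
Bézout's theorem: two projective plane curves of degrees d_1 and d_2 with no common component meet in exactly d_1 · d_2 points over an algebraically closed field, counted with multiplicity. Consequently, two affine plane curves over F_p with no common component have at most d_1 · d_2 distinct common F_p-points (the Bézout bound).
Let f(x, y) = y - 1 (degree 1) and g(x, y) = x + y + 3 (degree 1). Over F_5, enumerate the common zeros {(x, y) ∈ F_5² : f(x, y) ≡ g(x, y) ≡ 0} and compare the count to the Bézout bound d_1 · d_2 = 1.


Common zeros: {(1, 1)}; count = 1; Bézout bound = 1.

deg(f) = 1, deg(g) = 1, so Bézout bound = 1.
Scan x ∈ F_5. For each x, list the y ∈ F_5 with f(x, y) ≡ 0 and those with g(x, y) ≡ 0 (mod 5); the common zeros in that column are the intersection.
  x = 0: f ≡ 0 at y ∈ {1}; g ≡ 0 at y ∈ {2}; common: ∅.
  x = 1: f ≡ 0 at y ∈ {1}; g ≡ 0 at y ∈ {1}; common: {1}.
  x = 2: f ≡ 0 at y ∈ {1}; g ≡ 0 at y ∈ {0}; common: ∅.
  x = 3: f ≡ 0 at y ∈ {1}; g ≡ 0 at y ∈ {4}; common: ∅.
  x = 4: f ≡ 0 at y ∈ {1}; g ≡ 0 at y ∈ {3}; common: ∅.
Collecting: common zeros = {(1, 1)}, so the count is 1.
Comparison with the Bézout bound: 1 ≤ 1 = deg(f)·deg(g), as expected for curves with no common component (the bound is attained).


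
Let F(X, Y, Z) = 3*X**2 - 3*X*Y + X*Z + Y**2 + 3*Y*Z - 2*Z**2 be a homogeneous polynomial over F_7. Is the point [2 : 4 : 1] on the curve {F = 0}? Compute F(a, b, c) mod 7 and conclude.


F(2,4,1) ≡ 2 (mod 7); P is NOT on the curve.

Evaluate F(2, 4, 1) term-by-term (mod 7).
  3*X**2 ↦ 3·4·1·1 = 12
  -3*X*Y ↦ -3·2·4·1 = -24
  X*Z ↦ 1·2·1·1 = 2
  Y**2 ↦ 1·1·16·1 = 16
  3*Y*Z ↦ 3·1·4·1 = 12
  -2*Z**2 ↦ -2·1·1·1 = -2
Sum: F(2, 4, 1) = (12) + (-24) + (2) + (16) + (12) + (-2) = 16.
Reducing mod 7: 16 ≡ 2 (mod 7).
Since F(a, b, c) ≡ 2 ≠ 0 (mod 7), P does NOT lie on the curve.


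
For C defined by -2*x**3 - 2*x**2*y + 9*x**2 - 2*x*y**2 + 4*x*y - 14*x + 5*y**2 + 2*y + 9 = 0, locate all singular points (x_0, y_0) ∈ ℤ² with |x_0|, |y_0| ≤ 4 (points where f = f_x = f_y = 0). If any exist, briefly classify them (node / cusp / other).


Singular points: {(2, -1)}; classification: node.

Compute partial derivatives:
  f_x = -6*x**2 - 4*x*y + 18*x - 2*y**2 + 4*y - 14.
  f_y = -2*x**2 - 4*x*y + 4*x + 10*y + 2.
Scan x_0 ∈ {−4, ..., 4}. For each x_0, f_y(x_0, y) is a polynomial in y; find its integer roots y ∈ {−4, ..., 4}, then test f_x and f at those candidates.
  x = -4: f_y(-4, y) = 26*y - 46; no integer root y with |y| ≤ 4.
  x = -3: f_y(-3, y) = 22*y - 28; no integer root y with |y| ≤ 4.
  x = -2: f_y(-2, y) = 18*y - 14; no integer root y with |y| ≤ 4.
  x = -1: f_y(-1, y) = 14*y - 4; no integer root y with |y| ≤ 4.
  x = 0: f_y(0, y) = 10*y + 2; no integer root y with |y| ≤ 4.
  x = 1: f_y(1, y) = 6*y + 4; no integer root y with |y| ≤ 4.
  x = 2: f_y(2, y) = 2*y + 2; vanishes at y ∈ {-1}. (2, -1): f_x = 0, f = 0 — SINGULAR.
  x = 3: f_y(3, y) = -2*y - 4; vanishes at y ∈ {-2}. (3, -2): f_x = -6 ≠ 0.
  x = 4: f_y(4, y) = -6*y - 14; no integer root y with |y| ≤ 4.
Only singular point on the grid: (2, -1).
Classify: substitute x = 2 + u, y = -1 + v and expand: f = -2*u**3 - 2*u**2*v - u**2 - 2*u*v**2 + v**2.
No constant or linear terms (consistent with a singular point). Quadratic part: -u**2 + v**2. Cubic part: -2*u**3 - 2*u**2*v - 2*u*v**2.
The quadratic part v**2 - u**2 = (v − u)(v + u) splits into two distinct linear factors, so there are two distinct tangent lines y − -1 = ±(x − 2) — this is a node (ordinary double point).
Classification: node.


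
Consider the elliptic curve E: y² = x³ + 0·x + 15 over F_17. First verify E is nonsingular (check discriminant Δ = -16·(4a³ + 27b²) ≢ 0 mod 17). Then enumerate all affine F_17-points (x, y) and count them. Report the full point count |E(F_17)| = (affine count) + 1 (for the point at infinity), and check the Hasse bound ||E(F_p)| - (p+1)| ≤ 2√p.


Affine points = {(0, 7), (0, 10), (1, 4), (1, 13), (3, 5), (3, 12), (5, 2), (5, 15), (7, 1), (7, 16), (8, 0), (9, 8), (9, 9), (12, 3), (12, 14), (13, 6), (13, 11)}; affine count = 17; |E(F_17)| = 18.

Discriminant check: Δ ∝ 4a³ + 27b² = 4·0³ + 27·15² = 4·0 + 27·225 ≡ 6 (mod 17). Nonzero ⇒ E is nonsingular.
For each x ∈ F_17, compute rhs = x³ + 0·x + 15 mod 17, then count y ∈ F_17 with y² ≡ rhs.
  x = 0: rhs = 15, matching y values: 7, 10 (2 points).
  x = 1: rhs = 16, matching y values: 4, 13 (2 points).
  x = 2: rhs = 6, matching y values: none (0 points).
  x = 3: rhs = 8, matching y values: 5, 12 (2 points).
  x = 4: rhs = 11, matching y values: none (0 points).
  x = 5: rhs = 4, matching y values: 2, 15 (2 points).
  x = 6: rhs = 10, matching y values: none (0 points).
  x = 7: rhs = 1, matching y values: 1, 16 (2 points).
  x = 8: rhs = 0, matching y values: 0 (1 points).
  x = 9: rhs = 13, matching y values: 8, 9 (2 points).
  x = 10: rhs = 12, matching y values: none (0 points).
  x = 11: rhs = 3, matching y values: none (0 points).
  x = 12: rhs = 9, matching y values: 3, 14 (2 points).
  x = 13: rhs = 2, matching y values: 6, 11 (2 points).
  x = 14: rhs = 5, matching y values: none (0 points).
  x = 15: rhs = 7, matching y values: none (0 points).
  x = 16: rhs = 14, matching y values: none (0 points).
Total affine count: 17.
Full point count |E(F_17)| = 17 + 1 = 18.
Hasse bound: |18 − (17+1)| = |0| = 0 ≤ 2√17 ≈ 8.2462 ✓.


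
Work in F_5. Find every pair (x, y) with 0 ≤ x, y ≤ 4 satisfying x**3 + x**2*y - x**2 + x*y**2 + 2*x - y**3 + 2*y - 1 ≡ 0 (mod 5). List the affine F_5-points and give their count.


Affine F_5-points: {(0, 1), (0, 2), (1, 4), (4, 0)}; count = 4.

For each of the 25 pairs (x, y) ∈ F_5², evaluate f(x, y) mod 5. Record the zeros.
  x = 0: [0↦4, 1↦0, 2↦0, 3↦3, 4↦3]  zeros at y ∈ {1, 2}
  x = 1: [0↦1, 1↦4, 2↦3, 3↦2, 4↦0]  zeros at y ∈ {4}
  x = 2: [0↦2, 1↦4, 2↦4, 3↦1, 4↦4]  zeros at y ∈ ∅
  x = 3: [0↦3, 1↦1, 2↦4, 3↦1, 4↦1]  zeros at y ∈ ∅
  x = 4: [0↦0, 1↦1, 2↦4, 3↦3, 4↦2]  zeros at y ∈ {0}
Collecting zeros: affine points = {(0, 1), (0, 2), (1, 4), (4, 0)}.
Total count |C(F_5)_aff| = 4.


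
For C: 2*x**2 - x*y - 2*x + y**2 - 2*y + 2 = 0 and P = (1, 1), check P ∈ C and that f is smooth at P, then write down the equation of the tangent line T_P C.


Tangent line at P: x - y = 0.

Step 1: f(1, 1) = 0, so P lies on C.
Step 2: partial derivatives
  f_x(x, y) = 4*x - y - 2, f_y(x, y) = -x + 2*y - 2.
  f_x(P) = 1, f_y(P) = -1 (gradient nonzero, so P is smooth).
Step 3: tangent line at P: 1·(x − 1) + -1·(y − 1) = 0.
Expanding: x - y = 0.


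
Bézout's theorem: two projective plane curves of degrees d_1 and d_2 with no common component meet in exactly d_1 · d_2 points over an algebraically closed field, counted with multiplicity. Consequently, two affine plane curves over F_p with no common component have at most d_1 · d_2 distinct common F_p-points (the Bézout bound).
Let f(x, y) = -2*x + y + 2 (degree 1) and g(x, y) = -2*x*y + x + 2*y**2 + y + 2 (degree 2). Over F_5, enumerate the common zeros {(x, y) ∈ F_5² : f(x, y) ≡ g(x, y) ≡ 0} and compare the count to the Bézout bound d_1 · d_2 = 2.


Common zeros: ∅; count = 0; Bézout bound = 2.

deg(f) = 1, deg(g) = 2, so Bézout bound = 2.
Scan x ∈ F_5. For each x, list the y ∈ F_5 with f(x, y) ≡ 0 and those with g(x, y) ≡ 0 (mod 5); the common zeros in that column are the intersection.
  x = 0: f ≡ 0 at y ∈ {3}; g ≡ 0 at y ∈ {1}; common: ∅.
  x = 1: f ≡ 0 at y ∈ {0}; g ≡ 0 at y ∈ ∅; common: ∅.
  x = 2: f ≡ 0 at y ∈ {2}; g ≡ 0 at y ∈ ∅; common: ∅.
  x = 3: f ≡ 0 at y ∈ {4}; g ≡ 0 at y ∈ {0}; common: ∅.
  x = 4: f ≡ 0 at y ∈ {1}; g ≡ 0 at y ∈ {2, 4}; common: ∅.
Collecting: common zeros = ∅, so the count is 0.
Comparison with the Bézout bound: 0 ≤ 2 = deg(f)·deg(g), as expected for curves with no common component (the affine F_5-count falls short of the bound because intersections may lie at infinity, over extension fields, or carry multiplicity).


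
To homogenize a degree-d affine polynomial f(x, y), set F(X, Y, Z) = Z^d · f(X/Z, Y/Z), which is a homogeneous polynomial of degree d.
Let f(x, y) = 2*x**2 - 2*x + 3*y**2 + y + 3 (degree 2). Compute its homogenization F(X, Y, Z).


F(X, Y, Z) = 2*X**2 - 2*X*Z + 3*Y**2 + Y*Z + 3*Z**2

deg(f) = 2.
Substitute x = X/Z, y = Y/Z into f, then multiply by Z^2.
  monomial 2·x^2·y^0 ↦ 2·X^2·Y^0·Z^0.
  monomial -2·x^1·y^0 ↦ -2·X^1·Y^0·Z^1.
  monomial 3·x^0·y^2 ↦ 3·X^0·Y^2·Z^0.
  monomial 1·x^0·y^1 ↦ 1·X^0·Y^1·Z^1.
  monomial 3·x^0·y^0 ↦ 3·X^0·Y^0·Z^2.
Collecting: F(X, Y, Z) = 2*X**2 - 2*X*Z + 3*Y**2 + Y*Z + 3*Z**2.


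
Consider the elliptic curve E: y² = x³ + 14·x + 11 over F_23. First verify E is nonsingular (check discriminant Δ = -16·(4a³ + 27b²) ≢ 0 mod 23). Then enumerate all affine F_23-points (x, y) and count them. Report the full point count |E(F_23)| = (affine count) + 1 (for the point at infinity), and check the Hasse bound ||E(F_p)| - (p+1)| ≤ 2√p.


Affine points = {(1, 7), (1, 16), (2, 1), (2, 22), (4, 4), (4, 19), (6, 9), (6, 14), (10, 1), (10, 22), (11, 1), (11, 22), (15, 10), (15, 13), (18, 0), (19, 11), (19, 12)}; affine count = 17; |E(F_23)| = 18.

Discriminant check: Δ ∝ 4a³ + 27b² = 4·14³ + 27·11² = 4·2744 + 27·121 ≡ 6 (mod 23). Nonzero ⇒ E is nonsingular.
For each x ∈ F_23, compute rhs = x³ + 14·x + 11 mod 23, then count y ∈ F_23 with y² ≡ rhs.
  x = 0: rhs = 11, matching y values: none (0 points).
  x = 1: rhs = 3, matching y values: 7, 16 (2 points).
  x = 2: rhs = 1, matching y values: 1, 22 (2 points).
  x = 3: rhs = 11, matching y values: none (0 points).
  x = 4: rhs = 16, matching y values: 4, 19 (2 points).
  x = 5: rhs = 22, matching y values: none (0 points).
  x = 6: rhs = 12, matching y values: 9, 14 (2 points).
  x = 7: rhs = 15, matching y values: none (0 points).
  x = 8: rhs = 14, matching y values: none (0 points).
  x = 9: rhs = 15, matching y values: none (0 points).
  x = 10: rhs = 1, matching y values: 1, 22 (2 points).
  x = 11: rhs = 1, matching y values: 1, 22 (2 points).
  x = 12: rhs = 21, matching y values: none (0 points).
  x = 13: rhs = 21, matching y values: none (0 points).
  x = 14: rhs = 7, matching y values: none (0 points).
  x = 15: rhs = 8, matching y values: 10, 13 (2 points).
  x = 16: rhs = 7, matching y values: none (0 points).
  x = 17: rhs = 10, matching y values: none (0 points).
  x = 18: rhs = 0, matching y values: 0 (1 points).
  x = 19: rhs = 6, matching y values: 11, 12 (2 points).
  x = 20: rhs = 11, matching y values: none (0 points).
  x = 21: rhs = 21, matching y values: none (0 points).
  x = 22: rhs = 19, matching y values: none (0 points).
Total affine count: 17.
Full point count |E(F_23)| = 17 + 1 = 18.
Hasse bound: |18 − (23+1)| = |-6| = 6 ≤ 2√23 ≈ 9.5917 ✓.


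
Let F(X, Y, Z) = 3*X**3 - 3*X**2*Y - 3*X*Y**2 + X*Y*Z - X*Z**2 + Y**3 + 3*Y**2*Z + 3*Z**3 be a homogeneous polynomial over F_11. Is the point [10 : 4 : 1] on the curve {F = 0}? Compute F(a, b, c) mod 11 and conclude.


F(10,4,1) ≡ 2 (mod 11); P is NOT on the curve.

Evaluate F(10, 4, 1) term-by-term (mod 11).
  3*X**3 ↦ 3·1000·1·1 = 3000
  -3*X**2*Y ↦ -3·100·4·1 = -1200
  -3*X*Y**2 ↦ -3·10·16·1 = -480
  X*Y*Z ↦ 1·10·4·1 = 40
  -X*Z**2 ↦ -1·10·1·1 = -10
  Y**3 ↦ 1·1·64·1 = 64
  3*Y**2*Z ↦ 3·1·16·1 = 48
  3*Z**3 ↦ 3·1·1·1 = 3
Sum: F(10, 4, 1) = (3000) + (-1200) + (-480) + (40) + (-10) + (64) + (48) + (3) = 1465.
Reducing mod 11: 1465 ≡ 2 (mod 11).
Since F(a, b, c) ≡ 2 ≠ 0 (mod 11), P does NOT lie on the curve.


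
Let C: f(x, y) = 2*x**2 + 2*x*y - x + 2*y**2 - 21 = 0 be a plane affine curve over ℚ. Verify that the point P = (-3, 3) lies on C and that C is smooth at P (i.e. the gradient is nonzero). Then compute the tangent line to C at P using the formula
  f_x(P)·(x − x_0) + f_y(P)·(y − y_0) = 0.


Tangent line at P: -7*x + 6*y - 39 = 0.

Step 1: f(-3, 3) = 0, so P lies on C.
Step 2: partial derivatives
  f_x(x, y) = 4*x + 2*y - 1, f_y(x, y) = 2*x + 4*y.
  f_x(P) = -7, f_y(P) = 6 (gradient nonzero, so P is smooth).
Step 3: tangent line at P: -7·(x − -3) + 6·(y − 3) = 0.
Expanding: -7*x + 6*y - 39 = 0.


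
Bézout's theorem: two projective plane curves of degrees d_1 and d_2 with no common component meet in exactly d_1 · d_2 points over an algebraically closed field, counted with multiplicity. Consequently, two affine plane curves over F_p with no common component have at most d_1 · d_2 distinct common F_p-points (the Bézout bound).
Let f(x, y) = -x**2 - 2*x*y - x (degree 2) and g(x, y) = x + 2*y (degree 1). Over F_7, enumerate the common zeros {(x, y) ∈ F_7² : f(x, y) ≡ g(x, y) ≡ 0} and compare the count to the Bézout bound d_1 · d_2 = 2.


Common zeros: {(0, 0)}; count = 1; Bézout bound = 2.

deg(f) = 2, deg(g) = 1, so Bézout bound = 2.
Scan x ∈ F_7. For each x, list the y ∈ F_7 with f(x, y) ≡ 0 and those with g(x, y) ≡ 0 (mod 7); the common zeros in that column are the intersection.
  x = 0: f ≡ 0 at y ∈ {0, 1, 2, 3, 4, 5, 6}; g ≡ 0 at y ∈ {0}; common: {0}.
  x = 1: f ≡ 0 at y ∈ {6}; g ≡ 0 at y ∈ {3}; common: ∅.
  x = 2: f ≡ 0 at y ∈ {2}; g ≡ 0 at y ∈ {6}; common: ∅.
  x = 3: f ≡ 0 at y ∈ {5}; g ≡ 0 at y ∈ {2}; common: ∅.
  x = 4: f ≡ 0 at y ∈ {1}; g ≡ 0 at y ∈ {5}; common: ∅.
  x = 5: f ≡ 0 at y ∈ {4}; g ≡ 0 at y ∈ {1}; common: ∅.
  x = 6: f ≡ 0 at y ∈ {0}; g ≡ 0 at y ∈ {4}; common: ∅.
Collecting: common zeros = {(0, 0)}, so the count is 1.
Comparison with the Bézout bound: 1 ≤ 2 = deg(f)·deg(g), as expected for curves with no common component (the affine F_7-count falls short of the bound because intersections may lie at infinity, over extension fields, or carry multiplicity).


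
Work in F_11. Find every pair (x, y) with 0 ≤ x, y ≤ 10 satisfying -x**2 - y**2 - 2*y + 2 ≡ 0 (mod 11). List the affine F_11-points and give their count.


Affine F_11-points: {(0, 4), (0, 5), (3, 3), (3, 6), (4, 2), (4, 7), (5, 10), (6, 10), (7, 2), (7, 7), (8, 3), (8, 6)}; count = 12.

For each of the 121 pairs (x, y) ∈ F_11², evaluate f(x, y) mod 11. Record the zeros.
  x = 0: [0↦2, 1↦10, 2↦5, 3↦9, 4↦0, 5↦0, 6↦9, 7↦5, 8↦10, 9↦2, 10↦3]  zeros at y ∈ {4, 5}
  x = 1: [0↦1, 1↦9, 2↦4, 3↦8, 4↦10, 5↦10, 6↦8, 7↦4, 8↦9, 9↦1, 10↦2]  zeros at y ∈ ∅
  x = 2: [0↦9, 1↦6, 2↦1, 3↦5, 4↦7, 5↦7, 6↦5, 7↦1, 8↦6, 9↦9, 10↦10]  zeros at y ∈ ∅
  x = 3: [0↦4, 1↦1, 2↦7, 3↦0, 4↦2, 5↦2, 6↦0, 7↦7, 8↦1, 9↦4, 10↦5]  zeros at y ∈ {3, 6}
  x = 4: [0↦8, 1↦5, 2↦0, 3↦4, 4↦6, 5↦6, 6↦4, 7↦0, 8↦5, 9↦8, 10↦9]  zeros at y ∈ {2, 7}
  x = 5: [0↦10, 1↦7, 2↦2, 3↦6, 4↦8, 5↦8, 6↦6, 7↦2, 8↦7, 9↦10, 10↦0]  zeros at y ∈ {10}
  x = 6: [0↦10, 1↦7, 2↦2, 3↦6, 4↦8, 5↦8, 6↦6, 7↦2, 8↦7, 9↦10, 10↦0]  zeros at y ∈ {10}
  x = 7: [0↦8, 1↦5, 2↦0, 3↦4, 4↦6, 5↦6, 6↦4, 7↦0, 8↦5, 9↦8, 10↦9]  zeros at y ∈ {2, 7}
  x = 8: [0↦4, 1↦1, 2↦7, 3↦0, 4↦2, 5↦2, 6↦0, 7↦7, 8↦1, 9↦4, 10↦5]  zeros at y ∈ {3, 6}
  x = 9: [0↦9, 1↦6, 2↦1, 3↦5, 4↦7, 5↦7, 6↦5, 7↦1, 8↦6, 9↦9, 10↦10]  zeros at y ∈ ∅
  x = 10: [0↦1, 1↦9, 2↦4, 3↦8, 4↦10, 5↦10, 6↦8, 7↦4, 8↦9, 9↦1, 10↦2]  zeros at y ∈ ∅
Collecting zeros: affine points = {(0, 4), (0, 5), (3, 3), (3, 6), (4, 2), (4, 7), (5, 10), (6, 10), (7, 2), (7, 7), (8, 3), (8, 6)}.
Total count |C(F_11)_aff| = 12.


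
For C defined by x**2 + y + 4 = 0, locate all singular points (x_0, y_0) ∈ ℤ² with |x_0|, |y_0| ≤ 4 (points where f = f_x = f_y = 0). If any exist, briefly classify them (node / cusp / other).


No singular points in the scanned grid; C is smooth there.

Compute partial derivatives:
  f_x = 2*x.
  f_y = 1.
f_y = 1 is a nonzero constant, so f_y never vanishes: no point (x, y) can satisfy f = f_x = f_y = 0. In particular no (x, y) ∈ {−4, ..., 4}² is singular; the curve is smooth.


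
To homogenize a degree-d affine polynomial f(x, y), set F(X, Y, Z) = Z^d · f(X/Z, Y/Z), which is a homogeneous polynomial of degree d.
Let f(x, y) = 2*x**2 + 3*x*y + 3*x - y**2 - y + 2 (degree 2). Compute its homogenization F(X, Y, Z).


F(X, Y, Z) = 2*X**2 + 3*X*Y + 3*X*Z - Y**2 - Y*Z + 2*Z**2

deg(f) = 2.
Substitute x = X/Z, y = Y/Z into f, then multiply by Z^2.
  monomial 2·x^2·y^0 ↦ 2·X^2·Y^0·Z^0.
  monomial 3·x^1·y^1 ↦ 3·X^1·Y^1·Z^0.
  monomial 3·x^1·y^0 ↦ 3·X^1·Y^0·Z^1.
  monomial -1·x^0·y^2 ↦ -1·X^0·Y^2·Z^0.
  monomial -1·x^0·y^1 ↦ -1·X^0·Y^1·Z^1.
  monomial 2·x^0·y^0 ↦ 2·X^0·Y^0·Z^2.
Collecting: F(X, Y, Z) = 2*X**2 + 3*X*Y + 3*X*Z - Y**2 - Y*Z + 2*Z**2.


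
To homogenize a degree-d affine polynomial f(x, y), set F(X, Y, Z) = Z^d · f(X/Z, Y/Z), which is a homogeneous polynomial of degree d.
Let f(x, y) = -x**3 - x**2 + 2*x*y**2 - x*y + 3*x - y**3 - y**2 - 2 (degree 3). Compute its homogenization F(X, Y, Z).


F(X, Y, Z) = -X**3 - X**2*Z + 2*X*Y**2 - X*Y*Z + 3*X*Z**2 - Y**3 - Y**2*Z - 2*Z**3

deg(f) = 3.
Substitute x = X/Z, y = Y/Z into f, then multiply by Z^3.
  monomial -1·x^3·y^0 ↦ -1·X^3·Y^0·Z^0.
  monomial -1·x^2·y^0 ↦ -1·X^2·Y^0·Z^1.
  monomial 2·x^1·y^2 ↦ 2·X^1·Y^2·Z^0.
  monomial -1·x^1·y^1 ↦ -1·X^1·Y^1·Z^1.
  monomial 3·x^1·y^0 ↦ 3·X^1·Y^0·Z^2.
  monomial -1·x^0·y^3 ↦ -1·X^0·Y^3·Z^0.
  monomial -1·x^0·y^2 ↦ -1·X^0·Y^2·Z^1.
  monomial -2·x^0·y^0 ↦ -2·X^0·Y^0·Z^3.
Collecting: F(X, Y, Z) = -X**3 - X**2*Z + 2*X*Y**2 - X*Y*Z + 3*X*Z**2 - Y**3 - Y**2*Z - 2*Z**3.


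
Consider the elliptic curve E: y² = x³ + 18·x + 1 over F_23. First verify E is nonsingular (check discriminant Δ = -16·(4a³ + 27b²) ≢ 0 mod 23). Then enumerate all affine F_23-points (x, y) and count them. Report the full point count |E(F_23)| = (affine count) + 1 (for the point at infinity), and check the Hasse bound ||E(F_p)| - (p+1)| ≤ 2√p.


Affine points = {(0, 1), (0, 22), (3, 6), (3, 17), (5, 3), (5, 20), (6, 7), (6, 16), (8, 6), (8, 17), (9, 8), (9, 15), (10, 10), (10, 13), (11, 9), (11, 14), (12, 6), (12, 17), (15, 9), (15, 14), (18, 4), (18, 19), (19, 7), (19, 16), (20, 9), (20, 14), (21, 7), (21, 16)}; affine count = 28; |E(F_23)| = 29.

Discriminant check: Δ ∝ 4a³ + 27b² = 4·18³ + 27·1² = 4·5832 + 27·1 ≡ 10 (mod 23). Nonzero ⇒ E is nonsingular.
For each x ∈ F_23, compute rhs = x³ + 18·x + 1 mod 23, then count y ∈ F_23 with y² ≡ rhs.
  x = 0: rhs = 1, matching y values: 1, 22 (2 points).
  x = 1: rhs = 20, matching y values: none (0 points).
  x = 2: rhs = 22, matching y values: none (0 points).
  x = 3: rhs = 13, matching y values: 6, 17 (2 points).
  x = 4: rhs = 22, matching y values: none (0 points).
  x = 5: rhs = 9, matching y values: 3, 20 (2 points).
  x = 6: rhs = 3, matching y values: 7, 16 (2 points).
  x = 7: rhs = 10, matching y values: none (0 points).
  x = 8: rhs = 13, matching y values: 6, 17 (2 points).
  x = 9: rhs = 18, matching y values: 8, 15 (2 points).
  x = 10: rhs = 8, matching y values: 10, 13 (2 points).
  x = 11: rhs = 12, matching y values: 9, 14 (2 points).
  x = 12: rhs = 13, matching y values: 6, 17 (2 points).
  x = 13: rhs = 17, matching y values: none (0 points).
  x = 14: rhs = 7, matching y values: none (0 points).
  x = 15: rhs = 12, matching y values: 9, 14 (2 points).
  x = 16: rhs = 15, matching y values: none (0 points).
  x = 17: rhs = 22, matching y values: none (0 points).
  x = 18: rhs = 16, matching y values: 4, 19 (2 points).
  x = 19: rhs = 3, matching y values: 7, 16 (2 points).
  x = 20: rhs = 12, matching y values: 9, 14 (2 points).
  x = 21: rhs = 3, matching y values: 7, 16 (2 points).
  x = 22: rhs = 5, matching y values: none (0 points).
Total affine count: 28.
Full point count |E(F_23)| = 28 + 1 = 29.
Hasse bound: |29 − (23+1)| = |5| = 5 ≤ 2√23 ≈ 9.5917 ✓.


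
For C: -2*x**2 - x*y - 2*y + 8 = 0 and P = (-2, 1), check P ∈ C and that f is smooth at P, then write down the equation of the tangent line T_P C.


Tangent line at P: 7*x + 14 = 0.

Step 1: f(-2, 1) = 0, so P lies on C.
Step 2: partial derivatives
  f_x(x, y) = -4*x - y, f_y(x, y) = -x - 2.
  f_x(P) = 7, f_y(P) = 0 (gradient nonzero, so P is smooth).
Step 3: tangent line at P: 7·(x − -2) + 0·(y − 1) = 0.
Expanding: 7*x + 14 = 0.


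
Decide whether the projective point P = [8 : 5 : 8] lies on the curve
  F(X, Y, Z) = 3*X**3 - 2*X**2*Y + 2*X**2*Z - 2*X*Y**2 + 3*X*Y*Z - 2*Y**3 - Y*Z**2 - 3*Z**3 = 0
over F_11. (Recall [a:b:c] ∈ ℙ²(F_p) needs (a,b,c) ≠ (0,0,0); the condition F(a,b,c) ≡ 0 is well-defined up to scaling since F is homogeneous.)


F(8,5,8) ≡ 0 (mod 11); P is on the curve.

Evaluate F(8, 5, 8) term-by-term (mod 11).
  3*X**3 ↦ 3·512·1·1 = 1536
  -2*X**2*Y ↦ -2·64·5·1 = -640
  2*X**2*Z ↦ 2·64·1·8 = 1024
  -2*X*Y**2 ↦ -2·8·25·1 = -400
  3*X*Y*Z ↦ 3·8·5·8 = 960
  -2*Y**3 ↦ -2·1·125·1 = -250
  -Y*Z**2 ↦ -1·1·5·64 = -320
  -3*Z**3 ↦ -3·1·1·512 = -1536
Sum: F(8, 5, 8) = (1536) + (-640) + (1024) + (-400) + (960) + (-250) + (-320) + (-1536) = 374.
Reducing mod 11: 374 ≡ 0 (mod 11).
Since F(a, b, c) ≡ 0 (mod 11), P lies on the curve.


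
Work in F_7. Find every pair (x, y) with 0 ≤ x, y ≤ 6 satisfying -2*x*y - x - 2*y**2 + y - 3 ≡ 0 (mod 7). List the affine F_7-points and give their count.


Affine F_7-points: {(1, 1), (1, 2), (2, 4), (2, 5), (4, 0), (6, 6)}; count = 6.

For each of the 49 pairs (x, y) ∈ F_7², evaluate f(x, y) mod 7. Record the zeros.
  x = 0: [0↦4, 1↦3, 2↦5, 3↦3, 4↦4, 5↦1, 6↦1]  zeros at y ∈ ∅
  x = 1: [0↦3, 1↦0, 2↦0, 3↦3, 4↦2, 5↦4, 6↦2]  zeros at y ∈ {1, 2}
  x = 2: [0↦2, 1↦4, 2↦2, 3↦3, 4↦0, 5↦0, 6↦3]  zeros at y ∈ {4, 5}
  x = 3: [0↦1, 1↦1, 2↦4, 3↦3, 4↦5, 5↦3, 6↦4]  zeros at y ∈ ∅
  x = 4: [0↦0, 1↦5, 2↦6, 3↦3, 4↦3, 5↦6, 6↦5]  zeros at y ∈ {0}
  x = 5: [0↦6, 1↦2, 2↦1, 3↦3, 4↦1, 5↦2, 6↦6]  zeros at y ∈ ∅
  x = 6: [0↦5, 1↦6, 2↦3, 3↦3, 4↦6, 5↦5, 6↦0]  zeros at y ∈ {6}
Collecting zeros: affine points = {(1, 1), (1, 2), (2, 4), (2, 5), (4, 0), (6, 6)}.
Total count |C(F_7)_aff| = 6.


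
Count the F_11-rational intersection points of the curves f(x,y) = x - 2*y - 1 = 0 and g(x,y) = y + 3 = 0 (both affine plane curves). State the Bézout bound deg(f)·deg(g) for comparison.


Common zeros: {(6, 8)}; count = 1; Bézout bound = 1.

deg(f) = 1, deg(g) = 1, so Bézout bound = 1.
Scan x ∈ F_11. For each x, list the y ∈ F_11 with f(x, y) ≡ 0 and those with g(x, y) ≡ 0 (mod 11); the common zeros in that column are the intersection.
  x = 0: f ≡ 0 at y ∈ {5}; g ≡ 0 at y ∈ {8}; common: ∅.
  x = 1: f ≡ 0 at y ∈ {0}; g ≡ 0 at y ∈ {8}; common: ∅.
  x = 2: f ≡ 0 at y ∈ {6}; g ≡ 0 at y ∈ {8}; common: ∅.
  x = 3: f ≡ 0 at y ∈ {1}; g ≡ 0 at y ∈ {8}; common: ∅.
  x = 4: f ≡ 0 at y ∈ {7}; g ≡ 0 at y ∈ {8}; common: ∅.
  x = 5: f ≡ 0 at y ∈ {2}; g ≡ 0 at y ∈ {8}; common: ∅.
  x = 6: f ≡ 0 at y ∈ {8}; g ≡ 0 at y ∈ {8}; common: {8}.
  x = 7: f ≡ 0 at y ∈ {3}; g ≡ 0 at y ∈ {8}; common: ∅.
  x = 8: f ≡ 0 at y ∈ {9}; g ≡ 0 at y ∈ {8}; common: ∅.
  x = 9: f ≡ 0 at y ∈ {4}; g ≡ 0 at y ∈ {8}; common: ∅.
  x = 10: f ≡ 0 at y ∈ {10}; g ≡ 0 at y ∈ {8}; common: ∅.
Collecting: common zeros = {(6, 8)}, so the count is 1.
Comparison with the Bézout bound: 1 ≤ 1 = deg(f)·deg(g), as expected for curves with no common component (the bound is attained).


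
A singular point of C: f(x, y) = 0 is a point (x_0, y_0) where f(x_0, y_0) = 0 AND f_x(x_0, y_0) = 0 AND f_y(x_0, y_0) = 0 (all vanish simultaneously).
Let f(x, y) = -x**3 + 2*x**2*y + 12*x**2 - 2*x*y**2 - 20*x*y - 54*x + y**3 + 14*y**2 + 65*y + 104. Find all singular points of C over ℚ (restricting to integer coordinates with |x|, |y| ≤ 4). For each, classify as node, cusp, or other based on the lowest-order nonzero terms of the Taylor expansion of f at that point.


Singular points: {(2, -3)}; classification: cusp.

Compute partial derivatives:
  f_x = -3*x**2 + 4*x*y + 24*x - 2*y**2 - 20*y - 54.
  f_y = 2*x**2 - 4*x*y - 20*x + 3*y**2 + 28*y + 65.
Scan x_0 ∈ {−4, ..., 4}. For each x_0, f_y(x_0, y) is a polynomial in y; find its integer roots y ∈ {−4, ..., 4}, then test f_x and f at those candidates.
  x = -4: f_y(-4, y) = 3*y**2 + 44*y + 177; no integer root y with |y| ≤ 4.
  x = -3: f_y(-3, y) = 3*y**2 + 40*y + 143; no integer root y with |y| ≤ 4.
  x = -2: f_y(-2, y) = 3*y**2 + 36*y + 113; no integer root y with |y| ≤ 4.
  x = -1: f_y(-1, y) = 3*y**2 + 32*y + 87; no integer root y with |y| ≤ 4.
  x = 0: f_y(0, y) = 3*y**2 + 28*y + 65; no integer root y with |y| ≤ 4.
  x = 1: f_y(1, y) = 3*y**2 + 24*y + 47; no integer root y with |y| ≤ 4.
  x = 2: f_y(2, y) = 3*y**2 + 20*y + 33; vanishes at y ∈ {-3}. (2, -3): f_x = 0, f = 0 — SINGULAR.
  x = 3: f_y(3, y) = 3*y**2 + 16*y + 23; no integer root y with |y| ≤ 4.
  x = 4: f_y(4, y) = 3*y**2 + 12*y + 17; no integer root y with |y| ≤ 4.
Only singular point on the grid: (2, -3).
Classify: substitute x = 2 + u, y = -3 + v and expand: f = -u**3 + 2*u**2*v - 2*u*v**2 + v**3 + v**2.
No constant or linear terms (consistent with a singular point). Quadratic part: v**2. Cubic part: -u**3 + 2*u**2*v - 2*u*v**2 + v**3.
The quadratic part v**2 is a perfect square, so there is a single (double) tangent line v = 0, i.e. y = -3. Restricting the cubic part to that line (v = 0) leaves -u**3 ≠ 0, so f is not divisible by v and the branch is v² ≈ u**3 to lowest order — this is a cusp.
Classification: cusp.
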